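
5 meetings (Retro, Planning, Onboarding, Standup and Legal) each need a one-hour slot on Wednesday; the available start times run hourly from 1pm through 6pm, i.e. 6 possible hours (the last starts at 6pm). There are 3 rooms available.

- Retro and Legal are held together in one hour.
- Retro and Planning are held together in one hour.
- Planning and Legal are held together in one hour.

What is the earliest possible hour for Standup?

1pm

Standup at 1pm is achievable: Onboarding=1pm; Standup=1pm; Retro=2pm; Legal=2pm; Planning=2pm.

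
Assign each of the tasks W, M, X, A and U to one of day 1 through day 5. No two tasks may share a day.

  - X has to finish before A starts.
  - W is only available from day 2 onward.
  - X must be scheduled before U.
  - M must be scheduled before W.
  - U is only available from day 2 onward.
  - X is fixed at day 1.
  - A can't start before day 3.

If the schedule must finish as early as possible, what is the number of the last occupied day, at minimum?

5

The precedence chain requires at least 2 distinct days.
With at most 1 per day and 5 tasks, at least 5 days are needed.
A can't be placed before day 3, so the schedule must run through at least day 3.
5 works (last occupied day: day 5): for example A in day 3, M in day 2, X in day 1, U in day 5, W in day 4.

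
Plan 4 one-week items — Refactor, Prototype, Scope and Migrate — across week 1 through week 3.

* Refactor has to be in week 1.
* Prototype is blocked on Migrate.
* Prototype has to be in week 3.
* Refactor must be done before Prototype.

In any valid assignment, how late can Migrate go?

week 2

Downstream work caps Migrate at week 2.
Migrate at week 2 is achievable: Refactor=week 1, Migrate=week 2, Scope=week 1, Prototype=week 3.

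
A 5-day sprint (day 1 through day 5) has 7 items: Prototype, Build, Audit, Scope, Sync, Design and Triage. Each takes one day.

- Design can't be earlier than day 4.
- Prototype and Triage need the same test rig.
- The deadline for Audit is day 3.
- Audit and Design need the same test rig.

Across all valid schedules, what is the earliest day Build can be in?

Build at day 1 is achievable: Build in day 1, Prototype in day 1, Audit in day 1, Triage in day 2, Design in day 4, Sync in day 1, Scope in day 1.

day 1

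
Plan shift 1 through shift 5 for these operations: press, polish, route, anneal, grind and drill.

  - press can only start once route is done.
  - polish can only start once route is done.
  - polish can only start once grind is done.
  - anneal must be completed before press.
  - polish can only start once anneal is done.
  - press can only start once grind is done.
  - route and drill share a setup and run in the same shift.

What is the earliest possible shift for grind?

Downstream work caps grind at shift 4.
grind at shift 1 is achievable: route -> shift 1; press -> shift 2; anneal -> shift 1; polish -> shift 2; grind -> shift 1; drill -> shift 1.

shift 1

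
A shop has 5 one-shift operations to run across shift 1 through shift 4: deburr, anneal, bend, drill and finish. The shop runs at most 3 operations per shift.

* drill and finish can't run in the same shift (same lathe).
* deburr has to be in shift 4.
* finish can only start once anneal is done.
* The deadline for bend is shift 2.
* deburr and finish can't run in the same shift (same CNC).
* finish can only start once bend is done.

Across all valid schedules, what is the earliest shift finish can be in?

Precedence pushes finish to at least shift 2.
finish at shift 2 is achievable: bend -> shift 1, drill -> shift 1, deburr -> shift 4, anneal -> shift 1, finish -> shift 2.

shift 2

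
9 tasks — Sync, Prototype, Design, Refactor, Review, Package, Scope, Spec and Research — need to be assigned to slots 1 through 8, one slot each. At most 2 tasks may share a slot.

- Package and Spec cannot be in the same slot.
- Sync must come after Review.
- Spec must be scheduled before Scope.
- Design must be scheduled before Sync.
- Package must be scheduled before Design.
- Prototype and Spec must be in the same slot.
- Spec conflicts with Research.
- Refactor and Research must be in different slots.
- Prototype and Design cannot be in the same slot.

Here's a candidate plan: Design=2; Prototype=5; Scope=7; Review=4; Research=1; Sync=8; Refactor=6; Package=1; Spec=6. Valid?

Sync must come after Review — holds.
Package and Spec cannot be in the same slot — holds.
Package must be scheduled before Design — holds.
Spec must be scheduled before Scope — holds.
Refactor and Research must be in different slots — holds.
At most 2 tasks may share a slot — holds.
Prototype and Design cannot be in the same slot — holds.
Prototype and Spec must be in the same slot — violated.
Spec conflicts with Research — holds.
Design must be scheduled before Sync — holds.

No. Prototype and Spec must be in the same slot is not satisfied.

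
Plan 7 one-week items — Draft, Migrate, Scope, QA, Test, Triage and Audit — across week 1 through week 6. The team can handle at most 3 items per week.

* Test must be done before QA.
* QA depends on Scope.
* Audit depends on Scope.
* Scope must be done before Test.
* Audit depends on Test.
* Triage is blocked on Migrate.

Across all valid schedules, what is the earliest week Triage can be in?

week 2

Precedence pushes Triage to at least week 2.
Triage at week 2 is achievable: Draft=week 1, Migrate=week 1, Audit=week 3, Scope=week 1, Triage=week 2, QA=week 3, Test=week 2.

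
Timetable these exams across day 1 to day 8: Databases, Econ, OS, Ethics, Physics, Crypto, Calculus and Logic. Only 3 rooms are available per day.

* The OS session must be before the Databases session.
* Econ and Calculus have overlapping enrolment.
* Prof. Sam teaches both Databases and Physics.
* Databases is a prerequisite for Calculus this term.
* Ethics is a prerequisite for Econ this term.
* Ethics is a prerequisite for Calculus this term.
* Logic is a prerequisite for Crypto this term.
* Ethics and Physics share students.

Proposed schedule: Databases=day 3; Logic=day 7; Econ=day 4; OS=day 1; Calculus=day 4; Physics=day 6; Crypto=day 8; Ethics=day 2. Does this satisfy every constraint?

Ethics is a prerequisite for Econ this term — holds.
Prof. Sam teaches both Databases and Physics — holds.
Logic is a prerequisite for Crypto this term — holds.
Econ and Calculus have overlapping enrolment — violated.
Ethics and Physics share students — holds.
Ethics is a prerequisite for Calculus this term — holds.
The OS session must be before the Databases session — holds.
Only 3 rooms are available per day — holds.
Databases is a prerequisite for Calculus this term — holds.

No. Econ and Calculus have overlapping enrolment is not satisfied.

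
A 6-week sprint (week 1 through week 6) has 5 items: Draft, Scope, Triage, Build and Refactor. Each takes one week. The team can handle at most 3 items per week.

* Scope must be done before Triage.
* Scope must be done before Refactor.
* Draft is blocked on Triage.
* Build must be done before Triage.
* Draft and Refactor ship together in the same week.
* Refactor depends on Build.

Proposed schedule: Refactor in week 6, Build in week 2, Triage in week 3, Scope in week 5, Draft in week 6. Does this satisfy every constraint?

No. Scope must be done before Triage is not satisfied.

Scope must be done before Refactor — holds.
Draft and Refactor ship together in the same week — holds.
Build must be done before Triage — holds.
Refactor depends on Build — holds.
Draft is blocked on Triage — holds.
The team can handle at most 3 items per week — holds.
Scope must be done before Triage — violated.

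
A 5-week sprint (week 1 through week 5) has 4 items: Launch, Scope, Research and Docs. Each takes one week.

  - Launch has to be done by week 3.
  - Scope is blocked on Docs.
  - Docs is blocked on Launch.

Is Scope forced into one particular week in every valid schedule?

Scope can be week 3 (e.g. Scope -> week 3, Research -> week 1, Launch -> week 1, Docs -> week 2) or week 4 (e.g. Docs in week 2; Scope in week 4; Research in week 1; Launch in week 1).

No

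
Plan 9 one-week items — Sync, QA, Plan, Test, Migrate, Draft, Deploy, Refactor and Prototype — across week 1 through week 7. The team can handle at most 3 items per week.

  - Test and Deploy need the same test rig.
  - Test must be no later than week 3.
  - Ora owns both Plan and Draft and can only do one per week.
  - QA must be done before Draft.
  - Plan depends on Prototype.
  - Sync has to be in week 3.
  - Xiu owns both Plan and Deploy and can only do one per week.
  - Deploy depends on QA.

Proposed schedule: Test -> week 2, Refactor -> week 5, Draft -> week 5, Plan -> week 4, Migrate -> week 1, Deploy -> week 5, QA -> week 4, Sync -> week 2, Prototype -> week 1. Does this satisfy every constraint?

Invalid. Sync has to be in week 3.

Plan depends on Prototype — holds.
Ora owns both Plan and Draft and can only do one per week — holds.
Sync has to be in week 3 — violated.
Deploy depends on QA — holds.
QA must be done before Draft — holds.
Xiu owns both Plan and Deploy and can only do one per week — holds.
Test and Deploy need the same test rig — holds.
The team can handle at most 3 items per week — holds.
Test must be no later than week 3 — holds.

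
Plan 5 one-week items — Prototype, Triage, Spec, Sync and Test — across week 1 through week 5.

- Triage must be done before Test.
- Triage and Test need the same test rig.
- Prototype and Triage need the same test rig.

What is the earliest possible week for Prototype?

week 1

Prototype at week 1 is achievable: Prototype in week 1, Triage in week 2, Test in week 3, Spec in week 1, Sync in week 1.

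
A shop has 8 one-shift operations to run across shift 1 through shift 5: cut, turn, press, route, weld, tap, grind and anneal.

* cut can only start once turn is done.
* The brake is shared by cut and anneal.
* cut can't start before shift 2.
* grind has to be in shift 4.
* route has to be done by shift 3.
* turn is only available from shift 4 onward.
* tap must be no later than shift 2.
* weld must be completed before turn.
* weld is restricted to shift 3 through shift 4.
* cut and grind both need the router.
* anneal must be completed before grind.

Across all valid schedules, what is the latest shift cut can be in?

Cut is available from shift 2; precedence pushes cut to at least shift 5.
cut at shift 5 is achievable: weld in shift 3, turn in shift 4, route in shift 1, grind in shift 4, cut in shift 5, anneal in shift 1, press in shift 1, tap in shift 1.

shift 5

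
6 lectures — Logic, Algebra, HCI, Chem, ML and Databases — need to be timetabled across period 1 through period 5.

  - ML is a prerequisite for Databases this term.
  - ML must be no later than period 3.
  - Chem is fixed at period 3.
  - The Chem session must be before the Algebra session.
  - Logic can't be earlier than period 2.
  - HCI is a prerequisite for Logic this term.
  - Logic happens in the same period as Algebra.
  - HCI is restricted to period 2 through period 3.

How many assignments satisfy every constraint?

36

Splitting on Logic: it can be period 4 (18), period 5 (18). Listing each branch's schedules as (Algebra, HCI, Chem, ML, Databases) by period number:
Logic=period 4: (4,2,3,1,2) (4,2,3,1,3) (4,2,3,1,4) (4,2,3,1,5) (4,2,3,2,3) (4,2,3,2,4) (4,2,3,2,5) (4,2,3,3,4) (4,2,3,3,5) (4,3,3,1,2) (4,3,3,1,3) (4,3,3,1,4) (4,3,3,1,5) (4,3,3,2,3) (4,3,3,2,4) (4,3,3,2,5) (4,3,3,3,4) (4,3,3,3,5) — 18.
Logic=period 5: (5,2,3,1,2) (5,2,3,1,3) (5,2,3,1,4) (5,2,3,1,5) (5,2,3,2,3) (5,2,3,2,4) (5,2,3,2,5) (5,2,3,3,4) (5,2,3,3,5) (5,3,3,1,2) (5,3,3,1,3) (5,3,3,1,4) (5,3,3,1,5) (5,3,3,2,3) (5,3,3,2,4) (5,3,3,2,5) (5,3,3,3,4) (5,3,3,3,5) — 18.
Summing: 18 + 18 = 36.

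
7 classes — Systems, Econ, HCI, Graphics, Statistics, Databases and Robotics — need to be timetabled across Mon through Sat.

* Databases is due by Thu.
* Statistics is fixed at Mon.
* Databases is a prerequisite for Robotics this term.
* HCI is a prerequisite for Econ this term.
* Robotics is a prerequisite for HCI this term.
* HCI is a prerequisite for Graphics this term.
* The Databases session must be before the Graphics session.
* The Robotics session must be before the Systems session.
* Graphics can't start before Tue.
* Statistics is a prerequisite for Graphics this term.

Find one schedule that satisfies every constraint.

Databases in Mon; HCI in Wed; Robotics in Tue; Statistics in Mon; Graphics in Thu; Econ in Thu; Systems in Wed

Checking: Databases(Mon) before Robotics(Tue); Databases(Mon) before Graphics(Thu); Statistics(Mon) before Graphics(Thu); Robotics(Tue) before HCI(Wed); HCI(Wed) before Graphics(Thu); Robotics(Tue) before Systems(Wed); HCI(Wed) before Econ(Thu); Databases=Mon in [Mon,Thu]; Graphics=Thu in [Tue,Sat]; Statistics=Mon in [Mon,Mon].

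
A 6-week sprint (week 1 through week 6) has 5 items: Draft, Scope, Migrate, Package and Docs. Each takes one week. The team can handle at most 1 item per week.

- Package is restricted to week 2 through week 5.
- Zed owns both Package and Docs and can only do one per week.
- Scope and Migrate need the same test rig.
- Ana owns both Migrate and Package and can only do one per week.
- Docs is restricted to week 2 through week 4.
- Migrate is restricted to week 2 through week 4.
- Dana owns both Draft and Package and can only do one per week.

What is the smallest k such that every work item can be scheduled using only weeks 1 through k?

5 weeks

With at most 1 per week and 5 work items, at least 5 weeks are needed.
Migrate can't be placed before week 2, so the schedule must run through at least week 2.
5 works (last occupied week: week 5): for example Docs=week 3, Migrate=week 2, Draft=week 1, Package=week 4, Scope=week 5.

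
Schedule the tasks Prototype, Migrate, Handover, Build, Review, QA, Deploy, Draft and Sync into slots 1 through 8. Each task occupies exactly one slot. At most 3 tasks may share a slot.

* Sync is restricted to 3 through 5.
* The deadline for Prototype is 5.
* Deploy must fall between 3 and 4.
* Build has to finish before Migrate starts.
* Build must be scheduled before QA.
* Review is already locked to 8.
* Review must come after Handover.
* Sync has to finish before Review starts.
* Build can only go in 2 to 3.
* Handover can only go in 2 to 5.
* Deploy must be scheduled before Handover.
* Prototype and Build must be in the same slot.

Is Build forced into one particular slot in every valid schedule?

Build can be 2 (e.g. Build in 2, Sync in 3, Review in 8, Handover in 4, Deploy in 3, Migrate in 3, Prototype in 2, QA in 4, Draft in 1) or 3 (e.g. Build in 3; Prototype in 3; Deploy in 3; Review in 8; Draft in 1; QA in 5; Handover in 4; Migrate in 4; Sync in 4).

No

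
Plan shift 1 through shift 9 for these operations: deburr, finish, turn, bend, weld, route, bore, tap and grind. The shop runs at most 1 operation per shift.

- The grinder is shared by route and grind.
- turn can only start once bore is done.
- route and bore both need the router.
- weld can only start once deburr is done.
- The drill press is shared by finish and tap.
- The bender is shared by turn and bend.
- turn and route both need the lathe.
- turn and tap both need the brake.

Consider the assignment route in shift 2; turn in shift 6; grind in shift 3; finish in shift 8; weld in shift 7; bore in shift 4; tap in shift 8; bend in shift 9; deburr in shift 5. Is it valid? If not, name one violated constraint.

turn can only start once bore is done — holds.
The grinder is shared by route and grind — holds.
turn and route both need the lathe — holds.
The shop runs at most 1 operation per shift — violated.
weld can only start once deburr is done — holds.
The drill press is shared by finish and tap — violated.
The bender is shared by turn and bend — holds.
turn and tap both need the brake — holds.
route and bore both need the router — holds.

No — it violates: The drill press is shared by finish and tap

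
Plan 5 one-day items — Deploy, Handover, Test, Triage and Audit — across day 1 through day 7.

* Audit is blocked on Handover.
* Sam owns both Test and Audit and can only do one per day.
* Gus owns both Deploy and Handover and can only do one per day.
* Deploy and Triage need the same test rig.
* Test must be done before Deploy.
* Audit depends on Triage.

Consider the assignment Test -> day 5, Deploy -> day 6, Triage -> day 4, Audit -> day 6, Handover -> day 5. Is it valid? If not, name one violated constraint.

Yes

Test must be done before Deploy — holds.
Audit depends on Triage — holds.
Deploy and Triage need the same test rig — holds.
Audit is blocked on Handover — holds.
Gus owns both Deploy and Handover and can only do one per day — holds.
Sam owns both Test and Audit and can only do one per day — holds.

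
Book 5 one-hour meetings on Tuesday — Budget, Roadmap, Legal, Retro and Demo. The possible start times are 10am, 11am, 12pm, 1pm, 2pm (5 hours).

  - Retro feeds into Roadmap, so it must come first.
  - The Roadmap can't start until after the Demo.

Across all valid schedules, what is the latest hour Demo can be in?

Downstream work caps Demo at 1pm.
Demo at 1pm is achievable: Roadmap -> 2pm; Demo -> 1pm; Legal -> 10am; Budget -> 10am; Retro -> 10am.

1pm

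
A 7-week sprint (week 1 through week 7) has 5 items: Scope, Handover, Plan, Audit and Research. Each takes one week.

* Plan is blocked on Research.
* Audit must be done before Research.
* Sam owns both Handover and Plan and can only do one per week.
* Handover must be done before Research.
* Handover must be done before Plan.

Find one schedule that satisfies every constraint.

Scope=week 1, Research=week 2, Audit=week 1, Handover=week 1, Plan=week 3

Checking: Handover(week 1) before Research(week 2); Research(week 2) before Plan(week 3); Audit(week 1) before Research(week 2); Handover(week 1) before Plan(week 3); Handover(week 1) != Plan(week 3).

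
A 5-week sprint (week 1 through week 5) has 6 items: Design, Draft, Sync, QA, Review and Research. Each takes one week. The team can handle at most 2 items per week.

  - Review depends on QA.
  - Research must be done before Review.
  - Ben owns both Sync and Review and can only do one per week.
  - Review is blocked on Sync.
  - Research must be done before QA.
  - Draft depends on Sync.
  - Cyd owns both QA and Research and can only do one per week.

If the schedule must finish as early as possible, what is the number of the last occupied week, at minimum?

The precedence chain requires at least 3 distinct weeks.
With at most 2 per week and 6 work items, at least 3 weeks are needed.
3 works (last occupied week: week 3): for example Review=week 3, QA=week 2, Design=week 3, Research=week 1, Draft=week 2, Sync=week 1.

week 3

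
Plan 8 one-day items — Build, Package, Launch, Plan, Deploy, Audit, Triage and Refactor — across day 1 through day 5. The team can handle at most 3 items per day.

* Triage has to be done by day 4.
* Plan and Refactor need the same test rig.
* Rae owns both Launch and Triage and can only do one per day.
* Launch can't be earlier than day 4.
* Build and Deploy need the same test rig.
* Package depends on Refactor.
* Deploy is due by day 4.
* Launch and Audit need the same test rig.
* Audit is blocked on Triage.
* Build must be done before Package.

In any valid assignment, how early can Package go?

day 2

Precedence pushes Package to at least day 2.
Package at day 2 is achievable: Deploy=day 2, Audit=day 2, Package=day 2, Triage=day 1, Build=day 1, Plan=day 3, Launch=day 4, Refactor=day 1.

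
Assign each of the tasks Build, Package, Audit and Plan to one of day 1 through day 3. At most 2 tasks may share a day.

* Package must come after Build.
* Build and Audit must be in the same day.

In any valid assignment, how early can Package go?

day 2

Precedence pushes Package to at least day 2.
Package at day 2 is achievable: Build -> day 1, Package -> day 2, Plan -> day 2, Audit -> day 1.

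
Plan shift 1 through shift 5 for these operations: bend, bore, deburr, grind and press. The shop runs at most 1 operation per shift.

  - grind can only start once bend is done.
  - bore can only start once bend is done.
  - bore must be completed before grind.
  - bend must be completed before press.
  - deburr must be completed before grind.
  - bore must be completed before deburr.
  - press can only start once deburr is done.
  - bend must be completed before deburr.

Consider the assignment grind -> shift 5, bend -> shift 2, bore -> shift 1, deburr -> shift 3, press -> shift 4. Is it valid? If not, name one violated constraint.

Invalid. bore can only start once bend is done.

The shop runs at most 1 operation per shift — holds.
bore must be completed before grind — holds.
bend must be completed before press — holds.
press can only start once deburr is done — holds.
bore can only start once bend is done — violated.
deburr must be completed before grind — holds.
bend must be completed before deburr — holds.
bore must be completed before deburr — holds.
grind can only start once bend is done — holds.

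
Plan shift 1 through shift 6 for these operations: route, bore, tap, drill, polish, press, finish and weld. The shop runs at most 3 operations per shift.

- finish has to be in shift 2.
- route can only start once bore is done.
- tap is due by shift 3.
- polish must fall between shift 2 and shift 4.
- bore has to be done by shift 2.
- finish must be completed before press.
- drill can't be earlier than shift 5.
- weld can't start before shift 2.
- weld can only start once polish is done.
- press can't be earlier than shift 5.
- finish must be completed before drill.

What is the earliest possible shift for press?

shift 5

Press is available from shift 5.
press at shift 5 is achievable: drill in shift 5; tap in shift 1; press in shift 5; bore in shift 1; weld in shift 3; polish in shift 2; route in shift 2; finish in shift 2.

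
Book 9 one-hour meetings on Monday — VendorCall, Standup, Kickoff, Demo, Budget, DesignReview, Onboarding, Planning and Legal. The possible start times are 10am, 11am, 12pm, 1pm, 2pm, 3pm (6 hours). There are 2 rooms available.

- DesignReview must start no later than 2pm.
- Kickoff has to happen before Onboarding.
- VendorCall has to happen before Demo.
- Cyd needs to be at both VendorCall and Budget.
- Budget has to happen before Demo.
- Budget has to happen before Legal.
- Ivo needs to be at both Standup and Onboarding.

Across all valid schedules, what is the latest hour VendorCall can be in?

2pm

Downstream work caps VendorCall at 2pm.
VendorCall at 2pm is achievable: Budget=10am; DesignReview=10am; Kickoff=11am; Demo=3pm; Standup=1pm; VendorCall=2pm; Onboarding=12pm; Legal=11am; Planning=12pm.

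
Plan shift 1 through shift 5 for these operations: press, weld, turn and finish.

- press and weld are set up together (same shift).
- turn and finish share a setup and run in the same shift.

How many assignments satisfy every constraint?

Splitting on press: it can be shift 1 (5), shift 2 (5), shift 3 (5), shift 4 (5), shift 5 (5). Listing each branch's schedules as (weld, turn, finish) by shift number:
press=shift 1: (1,1,1) (1,2,2) (1,3,3) (1,4,4) (1,5,5) — 5.
press=shift 2: (2,1,1) (2,2,2) (2,3,3) (2,4,4) (2,5,5) — 5.
press=shift 3: (3,1,1) (3,2,2) (3,3,3) (3,4,4) (3,5,5) — 5.
press=shift 4: (4,1,1) (4,2,2) (4,3,3) (4,4,4) (4,5,5) — 5.
press=shift 5: (5,1,1) (5,2,2) (5,3,3) (5,4,4) (5,5,5) — 5.
Summing: 5 + 5 + 5 + 5 + 5 = 25.

25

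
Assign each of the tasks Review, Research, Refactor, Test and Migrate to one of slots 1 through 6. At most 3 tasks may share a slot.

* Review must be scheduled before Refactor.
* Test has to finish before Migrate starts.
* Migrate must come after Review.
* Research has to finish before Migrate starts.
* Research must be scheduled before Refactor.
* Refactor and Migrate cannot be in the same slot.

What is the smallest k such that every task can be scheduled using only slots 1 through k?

The precedence chain requires at least 2 distinct slots.
With at most 3 per slot and 5 tasks, at least 2 slots are needed.
Could 2 slots be enough, i.e. nothing placed later than 2? No: Migrate must come after Test (at 1 or later) → {2}; Refactor must come after Research (at 1 or later) → {2}; Migrate can't share with Refactor (2) → nothing is left.
So 2 slots is not enough.
3 works (last occupied slot: 3): for example Migrate=2, Research=1, Test=1, Refactor=3, Review=1.

3 slots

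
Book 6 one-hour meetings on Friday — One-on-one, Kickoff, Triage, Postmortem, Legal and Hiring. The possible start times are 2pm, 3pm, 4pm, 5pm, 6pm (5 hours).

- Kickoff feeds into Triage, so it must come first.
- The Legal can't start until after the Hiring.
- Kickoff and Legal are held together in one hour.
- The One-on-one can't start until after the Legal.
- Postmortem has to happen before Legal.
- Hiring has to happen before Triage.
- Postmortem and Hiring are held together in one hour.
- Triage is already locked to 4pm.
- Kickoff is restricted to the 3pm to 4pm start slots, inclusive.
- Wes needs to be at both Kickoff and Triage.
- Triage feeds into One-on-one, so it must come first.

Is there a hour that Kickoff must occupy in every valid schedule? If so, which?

Kickoff's window is 3pm–4pm.
Triage is fixed at 4pm, and Kickoff can't share a hour with Triage.
So Kickoff must be 3pm.

3pm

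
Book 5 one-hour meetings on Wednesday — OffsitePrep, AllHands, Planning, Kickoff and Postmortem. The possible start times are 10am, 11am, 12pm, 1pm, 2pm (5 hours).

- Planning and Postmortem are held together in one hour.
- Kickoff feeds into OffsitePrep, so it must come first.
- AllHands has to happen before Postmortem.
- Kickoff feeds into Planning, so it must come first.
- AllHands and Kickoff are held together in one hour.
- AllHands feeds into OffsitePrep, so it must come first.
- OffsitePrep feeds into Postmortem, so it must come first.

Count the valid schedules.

10

Splitting on OffsitePrep: it can be 11am (3), 12pm (4), 1pm (3). Listing each branch's schedules as (AllHands, Planning, Kickoff, Postmortem):
OffsitePrep=11am: (10am,12pm,10am,12pm) (10am,1pm,10am,1pm) (10am,2pm,10am,2pm) — 3.
OffsitePrep=12pm: (10am,1pm,10am,1pm) (10am,2pm,10am,2pm) (11am,1pm,11am,1pm) (11am,2pm,11am,2pm) — 4.
OffsitePrep=1pm: (10am,2pm,10am,2pm) (11am,2pm,11am,2pm) (12pm,2pm,12pm,2pm) — 3.
Summing: 3 + 4 + 3 = 10.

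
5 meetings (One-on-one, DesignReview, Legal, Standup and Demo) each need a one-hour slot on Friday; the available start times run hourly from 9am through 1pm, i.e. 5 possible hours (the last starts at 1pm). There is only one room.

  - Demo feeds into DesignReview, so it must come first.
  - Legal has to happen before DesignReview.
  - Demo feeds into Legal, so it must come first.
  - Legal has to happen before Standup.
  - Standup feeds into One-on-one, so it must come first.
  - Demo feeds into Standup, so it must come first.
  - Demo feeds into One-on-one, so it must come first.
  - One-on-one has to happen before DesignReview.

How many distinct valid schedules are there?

Enumerating: One-on-one=12pm, Legal=10am, DesignReview=1pm, Standup=11am, Demo=9am.

1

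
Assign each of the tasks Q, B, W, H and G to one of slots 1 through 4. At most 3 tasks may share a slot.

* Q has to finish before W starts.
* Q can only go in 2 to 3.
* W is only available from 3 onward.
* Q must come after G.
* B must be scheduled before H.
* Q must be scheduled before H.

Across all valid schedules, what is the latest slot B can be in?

3

Downstream work caps B at 3.
B at 3 is achievable: B=3, Q=2, W=3, G=1, H=4.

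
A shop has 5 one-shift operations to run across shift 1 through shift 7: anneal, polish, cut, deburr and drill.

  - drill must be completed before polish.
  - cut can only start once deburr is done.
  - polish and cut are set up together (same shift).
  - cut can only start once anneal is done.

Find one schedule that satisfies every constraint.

cut -> shift 2, deburr -> shift 1, polish -> shift 2, anneal -> shift 1, drill -> shift 1

Checking: anneal(shift 1) before cut(shift 2); drill(shift 1) before polish(shift 2); deburr(shift 1) before cut(shift 2); polish = cut = shift 2.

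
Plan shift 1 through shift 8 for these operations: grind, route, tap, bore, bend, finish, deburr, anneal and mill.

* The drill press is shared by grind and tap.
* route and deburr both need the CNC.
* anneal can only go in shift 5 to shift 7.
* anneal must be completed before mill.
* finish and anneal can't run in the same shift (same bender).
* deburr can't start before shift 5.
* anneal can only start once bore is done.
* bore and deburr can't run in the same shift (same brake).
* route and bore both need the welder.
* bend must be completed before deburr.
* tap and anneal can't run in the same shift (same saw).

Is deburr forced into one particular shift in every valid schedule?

deburr can be shift 5 (e.g. finish=shift 1; tap=shift 2; bore=shift 1; mill=shift 6; grind=shift 1; deburr=shift 5; anneal=shift 5; bend=shift 1; route=shift 2) or shift 6 (e.g. anneal=shift 5; finish=shift 1; bore=shift 1; mill=shift 6; grind=shift 1; deburr=shift 6; route=shift 2; tap=shift 2; bend=shift 1).

No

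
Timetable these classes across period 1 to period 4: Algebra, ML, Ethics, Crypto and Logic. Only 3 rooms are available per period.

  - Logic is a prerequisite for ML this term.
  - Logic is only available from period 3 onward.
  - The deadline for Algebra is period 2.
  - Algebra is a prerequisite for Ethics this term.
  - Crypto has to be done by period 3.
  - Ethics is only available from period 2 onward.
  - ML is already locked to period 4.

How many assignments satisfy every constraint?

15

Splitting on Algebra: it can be period 1 (9), period 2 (6). Listing each branch's schedules as (ML, Ethics, Crypto, Logic) by period number:
Algebra=period 1: (4,2,1,3) (4,2,2,3) (4,2,3,3) (4,3,1,3) (4,3,2,3) (4,3,3,3) (4,4,1,3) (4,4,2,3) (4,4,3,3) — 9.
Algebra=period 2: (4,3,1,3) (4,3,2,3) (4,3,3,3) (4,4,1,3) (4,4,2,3) (4,4,3,3) — 6.
Summing: 9 + 6 = 15.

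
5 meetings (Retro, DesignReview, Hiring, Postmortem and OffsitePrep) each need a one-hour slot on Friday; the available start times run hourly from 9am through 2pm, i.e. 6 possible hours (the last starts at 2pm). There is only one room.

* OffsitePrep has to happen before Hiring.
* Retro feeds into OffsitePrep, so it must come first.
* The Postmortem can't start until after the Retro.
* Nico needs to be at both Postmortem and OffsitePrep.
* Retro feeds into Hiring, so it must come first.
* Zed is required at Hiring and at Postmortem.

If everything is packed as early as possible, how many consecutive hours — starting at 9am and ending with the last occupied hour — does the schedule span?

5 hours

The precedence chain requires at least 3 distinct hours.
With at most 1 per hour and 5 meetings, at least 5 hours are needed.
5 works (last occupied hour: 1pm): for example Retro -> 9am; Hiring -> 11am; OffsitePrep -> 10am; Postmortem -> 12pm; DesignReview -> 1pm.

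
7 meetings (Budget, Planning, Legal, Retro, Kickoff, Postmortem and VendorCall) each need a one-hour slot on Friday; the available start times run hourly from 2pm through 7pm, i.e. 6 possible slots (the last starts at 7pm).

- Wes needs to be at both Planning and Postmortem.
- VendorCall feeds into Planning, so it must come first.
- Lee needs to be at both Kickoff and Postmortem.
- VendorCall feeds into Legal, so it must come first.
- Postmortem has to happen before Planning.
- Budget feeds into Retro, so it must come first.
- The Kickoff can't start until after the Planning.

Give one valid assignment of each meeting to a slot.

Legal in 3pm; Postmortem in 2pm; Budget in 2pm; Retro in 3pm; Kickoff in 4pm; VendorCall in 2pm; Planning in 3pm

Checking: Postmortem(2pm) before Planning(3pm); Budget(2pm) before Retro(3pm); VendorCall(2pm) before Planning(3pm); VendorCall(2pm) before Legal(3pm); Planning(3pm) before Kickoff(4pm); Planning(3pm) != Postmortem(2pm); Kickoff(4pm) != Postmortem(2pm).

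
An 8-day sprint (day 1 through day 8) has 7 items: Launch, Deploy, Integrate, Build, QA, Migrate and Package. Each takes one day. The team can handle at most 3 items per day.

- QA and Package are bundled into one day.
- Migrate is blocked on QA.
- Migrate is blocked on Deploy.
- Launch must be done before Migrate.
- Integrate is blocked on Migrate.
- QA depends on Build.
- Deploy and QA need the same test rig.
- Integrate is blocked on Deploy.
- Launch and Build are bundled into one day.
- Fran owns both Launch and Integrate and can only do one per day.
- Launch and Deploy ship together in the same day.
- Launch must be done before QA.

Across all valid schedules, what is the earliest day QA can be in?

Precedence pushes QA to at least day 2; downstream work caps QA at day 6.
QA at day 2 is achievable: QA -> day 2; Integrate -> day 4; Deploy -> day 1; Package -> day 2; Build -> day 1; Launch -> day 1; Migrate -> day 3.

day 2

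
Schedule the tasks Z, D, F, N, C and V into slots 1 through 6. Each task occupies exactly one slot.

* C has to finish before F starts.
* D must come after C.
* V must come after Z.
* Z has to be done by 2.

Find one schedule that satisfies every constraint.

N in 1; V in 2; F in 2; C in 1; D in 2; Z in 1

Checking: Z(1) before V(2); C(1) before F(2); C(1) before D(2); Z=1 in [1,2].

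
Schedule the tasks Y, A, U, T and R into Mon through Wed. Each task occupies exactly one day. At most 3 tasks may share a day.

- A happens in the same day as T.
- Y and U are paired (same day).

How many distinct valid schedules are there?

18

Splitting on Y: it can be Mon (6), Tue (6), Wed (6). Listing each branch's schedules as (A, U, T, R):
Y=Mon: (Tue,Mon,Tue,Mon) (Tue,Mon,Tue,Tue) (Tue,Mon,Tue,Wed) (Wed,Mon,Wed,Mon) (Wed,Mon,Wed,Tue) (Wed,Mon,Wed,Wed) — 6.
Y=Tue: (Mon,Tue,Mon,Mon) (Mon,Tue,Mon,Tue) (Mon,Tue,Mon,Wed) (Wed,Tue,Wed,Mon) (Wed,Tue,Wed,Tue) (Wed,Tue,Wed,Wed) — 6.
Y=Wed: (Mon,Wed,Mon,Mon) (Mon,Wed,Mon,Tue) (Mon,Wed,Mon,Wed) (Tue,Wed,Tue,Mon) (Tue,Wed,Tue,Tue) (Tue,Wed,Tue,Wed) — 6.
Summing: 6 + 6 + 6 = 18.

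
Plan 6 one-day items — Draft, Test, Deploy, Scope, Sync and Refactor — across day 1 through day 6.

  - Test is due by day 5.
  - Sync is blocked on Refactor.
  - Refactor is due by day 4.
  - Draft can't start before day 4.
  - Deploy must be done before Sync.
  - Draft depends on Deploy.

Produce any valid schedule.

Scope=day 1; Sync=day 2; Test=day 1; Deploy=day 1; Refactor=day 1; Draft=day 4

Checking: Deploy(day 1) before Draft(day 4); Refactor(day 1) before Sync(day 2); Deploy(day 1) before Sync(day 2); Draft=day 4 in [day 4,day 6]; Test=day 1 in [day 1,day 5]; Refactor=day 1 in [day 1,day 4].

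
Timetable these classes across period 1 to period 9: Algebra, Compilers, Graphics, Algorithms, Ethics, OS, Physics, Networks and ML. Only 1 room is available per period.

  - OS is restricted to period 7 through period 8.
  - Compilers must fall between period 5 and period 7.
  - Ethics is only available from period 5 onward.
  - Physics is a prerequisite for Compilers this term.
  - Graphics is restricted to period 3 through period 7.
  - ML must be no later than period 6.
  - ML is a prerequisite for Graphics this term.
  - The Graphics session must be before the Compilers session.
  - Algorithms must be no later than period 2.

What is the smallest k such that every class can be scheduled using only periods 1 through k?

9

The precedence chain requires at least 3 distinct periods.
With at most 1 per period and 9 classes, at least 9 periods are needed.
OS can't be placed before period 7, so the schedule must run through at least period 7.
9 works (last occupied period: period 9): for example Graphics=period 3; Ethics=period 6; Physics=period 4; OS=period 7; ML=period 2; Algebra=period 8; Compilers=period 5; Algorithms=period 1; Networks=period 9.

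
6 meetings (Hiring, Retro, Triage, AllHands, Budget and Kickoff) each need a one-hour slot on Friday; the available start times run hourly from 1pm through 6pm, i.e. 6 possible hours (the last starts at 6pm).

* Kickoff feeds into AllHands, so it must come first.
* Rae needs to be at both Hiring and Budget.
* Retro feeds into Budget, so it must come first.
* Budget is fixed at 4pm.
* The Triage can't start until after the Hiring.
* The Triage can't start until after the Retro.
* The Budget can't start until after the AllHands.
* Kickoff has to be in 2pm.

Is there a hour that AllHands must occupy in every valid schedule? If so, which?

Kickoff is fixed at 2pm and must come before AllHands, so AllHands is at least 3pm.
Budget is fixed at 4pm and must come after AllHands, so AllHands is at most 3pm.
So AllHands must be 3pm.

3pm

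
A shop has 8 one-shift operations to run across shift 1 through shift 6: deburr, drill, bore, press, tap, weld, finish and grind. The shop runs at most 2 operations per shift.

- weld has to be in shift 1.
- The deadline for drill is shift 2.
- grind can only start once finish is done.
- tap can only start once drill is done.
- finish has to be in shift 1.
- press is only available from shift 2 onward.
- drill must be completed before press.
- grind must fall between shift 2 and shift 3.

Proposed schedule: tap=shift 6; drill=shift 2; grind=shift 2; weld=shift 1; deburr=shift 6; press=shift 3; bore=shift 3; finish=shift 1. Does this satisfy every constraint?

Yes, all constraints hold

drill must be completed before press — holds.
The deadline for drill is shift 2 — holds.
press is only available from shift 2 onward — holds.
The shop runs at most 2 operations per shift — holds.
weld has to be in shift 1 — holds.
tap can only start once drill is done — holds.
finish has to be in shift 1 — holds.
grind can only start once finish is done — holds.
grind must fall between shift 2 and shift 3 — holds.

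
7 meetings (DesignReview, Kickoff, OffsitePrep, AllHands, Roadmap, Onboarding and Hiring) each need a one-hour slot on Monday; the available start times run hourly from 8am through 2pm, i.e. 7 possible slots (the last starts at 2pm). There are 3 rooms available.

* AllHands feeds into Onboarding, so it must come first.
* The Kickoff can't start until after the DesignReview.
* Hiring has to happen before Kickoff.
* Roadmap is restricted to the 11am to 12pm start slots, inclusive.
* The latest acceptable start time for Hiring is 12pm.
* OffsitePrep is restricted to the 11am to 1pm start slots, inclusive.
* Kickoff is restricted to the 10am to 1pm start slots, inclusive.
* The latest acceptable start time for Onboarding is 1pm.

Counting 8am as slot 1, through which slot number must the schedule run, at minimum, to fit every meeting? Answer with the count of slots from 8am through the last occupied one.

4 slots

The precedence chain requires at least 2 distinct slots.
With at most 3 per slot and 7 meetings, at least 3 slots are needed.
OffsitePrep can't be placed before 11am — that is slot 4 counting from 8am — so the schedule must run through at least 4 slots.
4 works (last occupied slot: 11am): for example AllHands in 8am, Hiring in 8am, Onboarding in 9am, Roadmap in 11am, OffsitePrep in 11am, Kickoff in 10am, DesignReview in 8am.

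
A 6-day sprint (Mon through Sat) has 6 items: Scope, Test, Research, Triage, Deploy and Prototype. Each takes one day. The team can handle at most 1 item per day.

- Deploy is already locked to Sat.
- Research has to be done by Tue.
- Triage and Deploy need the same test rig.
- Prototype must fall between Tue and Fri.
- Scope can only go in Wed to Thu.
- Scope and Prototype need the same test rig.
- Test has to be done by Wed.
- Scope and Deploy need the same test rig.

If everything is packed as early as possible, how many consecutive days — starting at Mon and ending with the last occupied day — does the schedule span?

6 days

With at most 1 per day and 6 tasks, at least 6 days are needed.
Deploy can't be placed before Sat — that is day 6 counting from Mon — so the schedule must run through at least 6 days.
6 works (last occupied day: Sat): for example Research=Mon, Deploy=Sat, Test=Tue, Triage=Fri, Prototype=Thu, Scope=Wed.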